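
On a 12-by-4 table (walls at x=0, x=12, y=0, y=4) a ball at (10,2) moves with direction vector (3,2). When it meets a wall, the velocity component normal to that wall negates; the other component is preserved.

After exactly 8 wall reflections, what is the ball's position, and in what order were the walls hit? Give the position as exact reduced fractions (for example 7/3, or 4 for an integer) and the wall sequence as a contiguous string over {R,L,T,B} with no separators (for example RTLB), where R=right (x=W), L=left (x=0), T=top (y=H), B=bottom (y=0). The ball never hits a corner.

1. t=2/3 → R at (12,10/3); v=(-3,2)
2. t=1/3 → T at (11,4); v=(-3,-2)
3. t=2 → B at (5,0); v=(-3,2)
4. t=5/3 → L at (0,10/3); v=(3,2)
5. t=1/3 → T at (1,4); v=(3,-2)
6. t=2 → B at (7,0); v=(3,2)
7. t=5/3 → R at (12,10/3); v=(-3,2)
8. t=1/3 → T at (11,4); v=(-3,-2)

Final position: (11,4)
Wall sequence: RTBLTBRT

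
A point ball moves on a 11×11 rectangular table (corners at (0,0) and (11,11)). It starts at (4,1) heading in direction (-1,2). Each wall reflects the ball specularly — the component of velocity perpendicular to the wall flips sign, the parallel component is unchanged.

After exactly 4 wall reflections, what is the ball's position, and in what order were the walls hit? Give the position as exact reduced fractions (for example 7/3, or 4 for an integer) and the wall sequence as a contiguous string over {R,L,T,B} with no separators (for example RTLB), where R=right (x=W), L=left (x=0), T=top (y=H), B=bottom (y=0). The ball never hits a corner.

1. t=4 → L at (0,9); v=(1,2)
2. t=1 → T at (1,11); v=(1,-2)
3. t=11/2 → B at (13/2,0); v=(1,2)
4. t=9/2 → R at (11,9); v=(-1,2)

Final position: (11,9)
Wall sequence: LTBR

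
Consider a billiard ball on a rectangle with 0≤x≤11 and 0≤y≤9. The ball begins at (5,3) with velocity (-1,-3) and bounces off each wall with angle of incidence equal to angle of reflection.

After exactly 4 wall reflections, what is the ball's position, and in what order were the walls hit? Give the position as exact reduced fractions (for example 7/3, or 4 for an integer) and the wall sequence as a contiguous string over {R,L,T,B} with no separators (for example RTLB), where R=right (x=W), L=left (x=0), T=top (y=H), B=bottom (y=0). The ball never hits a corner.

1. t=1 → B at (4,0); v=(-1,3)
2. t=3 → T at (1,9); v=(-1,-3)
3. t=1 → L at (0,6); v=(1,-3)
4. t=2 → B at (2,0); v=(1,3)

Final position: (2,0)
Wall sequence: BTLB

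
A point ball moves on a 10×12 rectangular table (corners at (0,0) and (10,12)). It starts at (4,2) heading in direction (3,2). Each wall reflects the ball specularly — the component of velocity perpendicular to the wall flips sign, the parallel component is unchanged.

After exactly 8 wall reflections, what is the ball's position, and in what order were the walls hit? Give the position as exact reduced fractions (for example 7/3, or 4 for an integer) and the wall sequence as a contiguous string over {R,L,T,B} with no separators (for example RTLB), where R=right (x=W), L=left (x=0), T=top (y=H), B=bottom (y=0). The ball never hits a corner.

1. t=2 → R at (10,6); v=(-3,2)
2. t=3 → T at (1,12); v=(-3,-2)
3. t=1/3 → L at (0,34/3); v=(3,-2)
4. t=10/3 → R at (10,14/3); v=(-3,-2)
5. t=7/3 → B at (3,0); v=(-3,2)
6. t=1 → L at (0,2); v=(3,2)
7. t=10/3 → R at (10,26/3); v=(-3,2)
8. t=5/3 → T at (5,12); v=(-3,-2)

Final position: (5,12)
Wall sequence: RTLRBLRT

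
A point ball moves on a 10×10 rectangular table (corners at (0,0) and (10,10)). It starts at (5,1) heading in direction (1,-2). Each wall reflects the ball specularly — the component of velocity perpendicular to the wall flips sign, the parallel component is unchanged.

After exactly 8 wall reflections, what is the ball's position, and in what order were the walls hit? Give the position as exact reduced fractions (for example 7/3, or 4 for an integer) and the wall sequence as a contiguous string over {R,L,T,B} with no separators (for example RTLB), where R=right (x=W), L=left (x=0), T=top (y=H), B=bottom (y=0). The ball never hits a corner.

1. t=1/2 → B at (11/2,0); v=(1,2)
2. t=9/2 → R at (10,9); v=(-1,2)
3. t=1/2 → T at (19/2,10); v=(-1,-2)
4. t=5 → B at (9/2,0); v=(-1,2)
5. t=9/2 → L at (0,9); v=(1,2)
6. t=1/2 → T at (1/2,10); v=(1,-2)
7. t=5 → B at (11/2,0); v=(1,2)
8. t=9/2 → R at (10,9); v=(-1,2)

Final position: (10,9)
Wall sequence: BRTBLTBR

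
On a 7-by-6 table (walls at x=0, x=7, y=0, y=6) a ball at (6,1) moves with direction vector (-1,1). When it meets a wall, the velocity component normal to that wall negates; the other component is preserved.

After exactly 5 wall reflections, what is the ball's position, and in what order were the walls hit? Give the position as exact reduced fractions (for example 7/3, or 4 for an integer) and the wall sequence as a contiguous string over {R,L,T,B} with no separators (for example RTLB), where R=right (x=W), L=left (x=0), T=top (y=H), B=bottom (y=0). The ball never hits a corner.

1. t=5 → T at (1,6); v=(-1,-1)
2. t=1 → L at (0,5); v=(1,-1)
3. t=5 → B at (5,0); v=(1,1)
4. t=2 → R at (7,2); v=(-1,1)
5. t=4 → T at (3,6); v=(-1,-1)

Final position: (3,6)
Wall sequence: TLBRT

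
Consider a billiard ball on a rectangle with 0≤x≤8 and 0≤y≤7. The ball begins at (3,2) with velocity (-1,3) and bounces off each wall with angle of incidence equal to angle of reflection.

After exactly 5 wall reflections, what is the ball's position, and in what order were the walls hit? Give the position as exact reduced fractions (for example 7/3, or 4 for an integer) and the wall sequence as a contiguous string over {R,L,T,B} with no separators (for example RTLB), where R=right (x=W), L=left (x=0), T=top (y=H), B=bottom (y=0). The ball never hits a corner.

Final position: (17/3,0)
Wall sequence: TLBTB

1. t=5/3 → T at (4/3,7); v=(-1,-3)
2. t=4/3 → L at (0,3); v=(1,-3)
3. t=1 → B at (1,0); v=(1,3)
4. t=7/3 → T at (10/3,7); v=(1,-3)
5. t=7/3 → B at (17/3,0); v=(1,3)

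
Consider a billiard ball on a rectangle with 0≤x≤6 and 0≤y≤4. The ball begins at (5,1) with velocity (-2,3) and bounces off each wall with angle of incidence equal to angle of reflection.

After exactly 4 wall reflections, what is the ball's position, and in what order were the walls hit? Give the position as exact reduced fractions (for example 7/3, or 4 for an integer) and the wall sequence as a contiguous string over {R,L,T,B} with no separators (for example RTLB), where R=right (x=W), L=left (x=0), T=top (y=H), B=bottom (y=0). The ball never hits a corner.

1. t=1 → T at (3,4); v=(-2,-3)
2. t=4/3 → B at (1/3,0); v=(-2,3)
3. t=1/6 → L at (0,1/2); v=(2,3)
4. t=7/6 → T at (7/3,4); v=(2,-3)

Final position: (7/3,4)
Wall sequence: TBLT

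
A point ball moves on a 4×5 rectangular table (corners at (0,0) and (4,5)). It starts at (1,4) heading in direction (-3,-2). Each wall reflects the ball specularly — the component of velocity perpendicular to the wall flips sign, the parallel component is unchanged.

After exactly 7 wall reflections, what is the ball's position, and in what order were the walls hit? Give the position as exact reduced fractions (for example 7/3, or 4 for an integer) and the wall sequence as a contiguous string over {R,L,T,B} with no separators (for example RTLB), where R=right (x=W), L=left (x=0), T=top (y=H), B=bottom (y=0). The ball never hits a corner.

1. t=1/3 → L at (0,10/3); v=(3,-2)
2. t=4/3 → R at (4,2/3); v=(-3,-2)
3. t=1/3 → B at (3,0); v=(-3,2)
4. t=1 → L at (0,2); v=(3,2)
5. t=4/3 → R at (4,14/3); v=(-3,2)
6. t=1/6 → T at (7/2,5); v=(-3,-2)
7. t=7/6 → L at (0,8/3); v=(3,-2)

Final position: (0,8/3)
Wall sequence: LRBLRTL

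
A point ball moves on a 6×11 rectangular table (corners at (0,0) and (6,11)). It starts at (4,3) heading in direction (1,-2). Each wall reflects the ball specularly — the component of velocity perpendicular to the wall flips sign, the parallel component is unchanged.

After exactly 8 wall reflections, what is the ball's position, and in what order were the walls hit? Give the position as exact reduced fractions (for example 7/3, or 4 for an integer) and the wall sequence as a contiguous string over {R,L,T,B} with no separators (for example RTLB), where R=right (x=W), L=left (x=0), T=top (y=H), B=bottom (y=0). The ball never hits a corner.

1. t=3/2 → B at (11/2,0); v=(1,2)
2. t=1/2 → R at (6,1); v=(-1,2)
3. t=5 → T at (1,11); v=(-1,-2)
4. t=1 → L at (0,9); v=(1,-2)
5. t=9/2 → B at (9/2,0); v=(1,2)
6. t=3/2 → R at (6,3); v=(-1,2)
7. t=4 → T at (2,11); v=(-1,-2)
8. t=2 → L at (0,7); v=(1,-2)

Final position: (0,7)
Wall sequence: BRTLBRTL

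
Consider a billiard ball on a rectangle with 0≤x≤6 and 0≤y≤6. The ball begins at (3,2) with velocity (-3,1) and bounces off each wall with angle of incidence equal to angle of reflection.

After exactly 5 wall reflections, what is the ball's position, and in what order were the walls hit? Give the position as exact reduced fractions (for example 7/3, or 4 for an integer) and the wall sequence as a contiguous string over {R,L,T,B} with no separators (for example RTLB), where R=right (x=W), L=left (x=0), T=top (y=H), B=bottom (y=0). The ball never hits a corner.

1. t=1 → L at (0,3); v=(3,1)
2. t=2 → R at (6,5); v=(-3,1)
3. t=1 → T at (3,6); v=(-3,-1)
4. t=1 → L at (0,5); v=(3,-1)
5. t=2 → R at (6,3); v=(-3,-1)

Final position: (6,3)
Wall sequence: LRTLR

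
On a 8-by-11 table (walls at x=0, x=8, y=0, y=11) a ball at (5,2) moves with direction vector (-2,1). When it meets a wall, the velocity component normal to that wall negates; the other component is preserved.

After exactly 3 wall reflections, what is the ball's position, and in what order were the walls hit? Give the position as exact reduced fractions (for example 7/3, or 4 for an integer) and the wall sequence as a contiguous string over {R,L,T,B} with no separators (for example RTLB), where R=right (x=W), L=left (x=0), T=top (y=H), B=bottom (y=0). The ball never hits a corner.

1. t=5/2 → L at (0,9/2); v=(2,1)
2. t=4 → R at (8,17/2); v=(-2,1)
3. t=5/2 → T at (3,11); v=(-2,-1)

Final position: (3,11)
Wall sequence: LRT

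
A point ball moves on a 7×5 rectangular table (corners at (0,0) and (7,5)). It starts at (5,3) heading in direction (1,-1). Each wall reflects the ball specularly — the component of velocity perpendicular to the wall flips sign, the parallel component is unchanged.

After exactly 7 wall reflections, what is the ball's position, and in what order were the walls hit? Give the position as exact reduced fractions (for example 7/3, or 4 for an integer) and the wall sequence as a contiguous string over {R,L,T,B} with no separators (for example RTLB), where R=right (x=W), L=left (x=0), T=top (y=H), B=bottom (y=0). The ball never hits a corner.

Final position: (5,5)
Wall sequence: RBTLBRT

1. t=2 → R at (7,1); v=(-1,-1)
2. t=1 → B at (6,0); v=(-1,1)
3. t=5 → T at (1,5); v=(-1,-1)
4. t=1 → L at (0,4); v=(1,-1)
5. t=4 → B at (4,0); v=(1,1)
6. t=3 → R at (7,3); v=(-1,1)
7. t=2 → T at (5,5); v=(-1,-1)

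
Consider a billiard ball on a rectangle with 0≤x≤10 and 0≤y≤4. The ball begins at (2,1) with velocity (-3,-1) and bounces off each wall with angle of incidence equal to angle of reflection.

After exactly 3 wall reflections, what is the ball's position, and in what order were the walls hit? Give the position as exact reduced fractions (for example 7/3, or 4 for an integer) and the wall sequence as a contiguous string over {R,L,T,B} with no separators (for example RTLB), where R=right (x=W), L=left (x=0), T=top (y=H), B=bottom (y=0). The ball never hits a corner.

Final position: (10,3)
Wall sequence: LBR

1. t=2/3 → L at (0,1/3); v=(3,-1)
2. t=1/3 → B at (1,0); v=(3,1)
3. t=3 → R at (10,3); v=(-3,1)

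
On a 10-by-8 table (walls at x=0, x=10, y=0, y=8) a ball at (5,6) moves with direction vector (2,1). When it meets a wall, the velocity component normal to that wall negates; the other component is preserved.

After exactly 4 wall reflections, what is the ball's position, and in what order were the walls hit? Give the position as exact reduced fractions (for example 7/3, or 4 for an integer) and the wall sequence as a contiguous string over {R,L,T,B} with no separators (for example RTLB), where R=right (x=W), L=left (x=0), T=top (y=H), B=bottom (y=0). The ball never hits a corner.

1. t=2 → T at (9,8); v=(2,-1)
2. t=1/2 → R at (10,15/2); v=(-2,-1)
3. t=5 → L at (0,5/2); v=(2,-1)
4. t=5/2 → B at (5,0); v=(2,1)

Final position: (5,0)
Wall sequence: TRLB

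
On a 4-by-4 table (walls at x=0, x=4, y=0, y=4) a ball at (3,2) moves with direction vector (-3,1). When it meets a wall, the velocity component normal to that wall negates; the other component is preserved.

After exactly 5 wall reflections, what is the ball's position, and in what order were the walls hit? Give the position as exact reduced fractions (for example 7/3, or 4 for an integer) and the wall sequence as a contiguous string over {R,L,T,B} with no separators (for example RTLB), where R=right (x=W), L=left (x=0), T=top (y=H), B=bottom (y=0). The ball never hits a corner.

1. t=1 → L at (0,3); v=(3,1)
2. t=1 → T at (3,4); v=(3,-1)
3. t=1/3 → R at (4,11/3); v=(-3,-1)
4. t=4/3 → L at (0,7/3); v=(3,-1)
5. t=4/3 → R at (4,1); v=(-3,-1)

Final position: (4,1)
Wall sequence: LTRLR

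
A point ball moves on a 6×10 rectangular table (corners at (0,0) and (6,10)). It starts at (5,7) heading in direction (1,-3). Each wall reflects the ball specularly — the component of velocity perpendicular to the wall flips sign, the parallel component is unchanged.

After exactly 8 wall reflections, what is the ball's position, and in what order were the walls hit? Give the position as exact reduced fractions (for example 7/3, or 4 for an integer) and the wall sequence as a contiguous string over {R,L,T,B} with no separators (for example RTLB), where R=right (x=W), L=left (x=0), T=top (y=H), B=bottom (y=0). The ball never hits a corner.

Final position: (10/3,0)
Wall sequence: RBTLBTRB

1. t=1 → R at (6,4); v=(-1,-3)
2. t=4/3 → B at (14/3,0); v=(-1,3)
3. t=10/3 → T at (4/3,10); v=(-1,-3)
4. t=4/3 → L at (0,6); v=(1,-3)
5. t=2 → B at (2,0); v=(1,3)
6. t=10/3 → T at (16/3,10); v=(1,-3)
7. t=2/3 → R at (6,8); v=(-1,-3)
8. t=8/3 → B at (10/3,0); v=(-1,3)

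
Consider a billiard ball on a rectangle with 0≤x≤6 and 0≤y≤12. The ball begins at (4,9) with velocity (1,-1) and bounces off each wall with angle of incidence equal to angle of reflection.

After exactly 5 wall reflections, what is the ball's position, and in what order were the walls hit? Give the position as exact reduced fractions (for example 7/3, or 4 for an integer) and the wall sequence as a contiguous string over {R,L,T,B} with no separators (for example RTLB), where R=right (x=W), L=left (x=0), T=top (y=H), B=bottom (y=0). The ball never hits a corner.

1. t=2 → R at (6,7); v=(-1,-1)
2. t=6 → L at (0,1); v=(1,-1)
3. t=1 → B at (1,0); v=(1,1)
4. t=5 → R at (6,5); v=(-1,1)
5. t=6 → L at (0,11); v=(1,1)

Final position: (0,11)
Wall sequence: RLBRL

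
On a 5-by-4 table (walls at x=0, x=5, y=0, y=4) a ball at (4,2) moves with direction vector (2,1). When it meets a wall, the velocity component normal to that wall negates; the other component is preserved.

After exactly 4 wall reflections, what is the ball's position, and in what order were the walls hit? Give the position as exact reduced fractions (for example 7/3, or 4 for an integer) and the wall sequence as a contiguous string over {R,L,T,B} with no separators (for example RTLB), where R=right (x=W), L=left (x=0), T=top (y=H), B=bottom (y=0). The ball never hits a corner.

1. t=1/2 → R at (5,5/2); v=(-2,1)
2. t=3/2 → T at (2,4); v=(-2,-1)
3. t=1 → L at (0,3); v=(2,-1)
4. t=5/2 → R at (5,1/2); v=(-2,-1)

Final position: (5,1/2)
Wall sequence: RTLR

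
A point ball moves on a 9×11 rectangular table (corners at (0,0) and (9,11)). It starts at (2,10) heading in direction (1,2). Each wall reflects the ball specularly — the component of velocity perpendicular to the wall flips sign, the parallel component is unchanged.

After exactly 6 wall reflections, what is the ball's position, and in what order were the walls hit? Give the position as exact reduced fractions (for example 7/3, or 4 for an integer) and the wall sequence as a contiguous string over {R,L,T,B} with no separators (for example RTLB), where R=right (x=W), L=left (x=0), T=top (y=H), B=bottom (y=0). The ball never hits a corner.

1. t=1/2 → T at (5/2,11); v=(1,-2)
2. t=11/2 → B at (8,0); v=(1,2)
3. t=1 → R at (9,2); v=(-1,2)
4. t=9/2 → T at (9/2,11); v=(-1,-2)
5. t=9/2 → L at (0,2); v=(1,-2)
6. t=1 → B at (1,0); v=(1,2)

Final position: (1,0)
Wall sequence: TBRTLB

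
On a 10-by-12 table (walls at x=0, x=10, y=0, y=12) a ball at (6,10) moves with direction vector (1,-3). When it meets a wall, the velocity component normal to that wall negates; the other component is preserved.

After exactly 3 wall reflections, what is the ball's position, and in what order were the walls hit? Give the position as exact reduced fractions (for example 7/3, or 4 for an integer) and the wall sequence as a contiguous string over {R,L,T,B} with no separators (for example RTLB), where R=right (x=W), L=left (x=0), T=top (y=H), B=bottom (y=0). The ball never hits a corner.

1. t=10/3 → B at (28/3,0); v=(1,3)
2. t=2/3 → R at (10,2); v=(-1,3)
3. t=10/3 → T at (20/3,12); v=(-1,-3)

Final position: (20/3,12)
Wall sequence: BRT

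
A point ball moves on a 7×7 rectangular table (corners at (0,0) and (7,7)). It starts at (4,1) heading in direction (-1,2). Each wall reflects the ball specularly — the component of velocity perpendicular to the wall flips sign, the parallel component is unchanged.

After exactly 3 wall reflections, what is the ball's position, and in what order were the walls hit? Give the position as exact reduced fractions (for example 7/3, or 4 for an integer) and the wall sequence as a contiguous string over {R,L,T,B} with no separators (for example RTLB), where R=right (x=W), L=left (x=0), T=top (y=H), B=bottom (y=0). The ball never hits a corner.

Final position: (5/2,0)
Wall sequence: TLB

1. t=3 → T at (1,7); v=(-1,-2)
2. t=1 → L at (0,5); v=(1,-2)
3. t=5/2 → B at (5/2,0); v=(1,2)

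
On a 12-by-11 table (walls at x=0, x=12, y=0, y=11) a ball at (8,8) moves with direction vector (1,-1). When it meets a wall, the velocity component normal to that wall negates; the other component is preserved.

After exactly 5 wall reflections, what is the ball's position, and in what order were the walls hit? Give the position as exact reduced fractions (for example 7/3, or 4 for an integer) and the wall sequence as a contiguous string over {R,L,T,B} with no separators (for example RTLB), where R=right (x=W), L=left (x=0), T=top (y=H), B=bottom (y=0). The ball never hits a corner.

1. t=4 → R at (12,4); v=(-1,-1)
2. t=4 → B at (8,0); v=(-1,1)
3. t=8 → L at (0,8); v=(1,1)
4. t=3 → T at (3,11); v=(1,-1)
5. t=9 → R at (12,2); v=(-1,-1)

Final position: (12,2)
Wall sequence: RBLTR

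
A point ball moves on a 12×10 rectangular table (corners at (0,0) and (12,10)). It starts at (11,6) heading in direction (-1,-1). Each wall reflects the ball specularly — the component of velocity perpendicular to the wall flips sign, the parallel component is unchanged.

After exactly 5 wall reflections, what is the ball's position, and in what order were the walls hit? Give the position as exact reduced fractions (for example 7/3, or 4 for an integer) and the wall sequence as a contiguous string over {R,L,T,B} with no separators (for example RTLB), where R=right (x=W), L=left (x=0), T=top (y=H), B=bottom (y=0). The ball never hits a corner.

Final position: (9,0)
Wall sequence: BLTRB

1. t=6 → B at (5,0); v=(-1,1)
2. t=5 → L at (0,5); v=(1,1)
3. t=5 → T at (5,10); v=(1,-1)
4. t=7 → R at (12,3); v=(-1,-1)
5. t=3 → B at (9,0); v=(-1,1)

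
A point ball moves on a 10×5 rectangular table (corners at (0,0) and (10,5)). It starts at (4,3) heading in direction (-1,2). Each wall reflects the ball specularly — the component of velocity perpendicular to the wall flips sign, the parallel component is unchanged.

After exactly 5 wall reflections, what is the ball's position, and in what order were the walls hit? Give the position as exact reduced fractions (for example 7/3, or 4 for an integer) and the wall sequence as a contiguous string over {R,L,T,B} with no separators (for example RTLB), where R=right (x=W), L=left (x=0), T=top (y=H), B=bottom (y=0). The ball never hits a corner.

Final position: (9/2,0)
Wall sequence: TBLTB

1. t=1 → T at (3,5); v=(-1,-2)
2. t=5/2 → B at (1/2,0); v=(-1,2)
3. t=1/2 → L at (0,1); v=(1,2)
4. t=2 → T at (2,5); v=(1,-2)
5. t=5/2 → B at (9/2,0); v=(1,2)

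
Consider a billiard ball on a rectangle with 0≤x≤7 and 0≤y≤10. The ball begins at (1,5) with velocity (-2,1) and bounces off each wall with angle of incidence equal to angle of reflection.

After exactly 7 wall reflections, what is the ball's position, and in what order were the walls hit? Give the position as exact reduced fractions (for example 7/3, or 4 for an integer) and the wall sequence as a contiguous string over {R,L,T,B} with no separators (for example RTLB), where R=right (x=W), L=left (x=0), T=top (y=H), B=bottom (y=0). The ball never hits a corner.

Final position: (1,0)
Wall sequence: LRTLRLB

1. t=1/2 → L at (0,11/2); v=(2,1)
2. t=7/2 → R at (7,9); v=(-2,1)
3. t=1 → T at (5,10); v=(-2,-1)
4. t=5/2 → L at (0,15/2); v=(2,-1)
5. t=7/2 → R at (7,4); v=(-2,-1)
6. t=7/2 → L at (0,1/2); v=(2,-1)
7. t=1/2 → B at (1,0); v=(2,1)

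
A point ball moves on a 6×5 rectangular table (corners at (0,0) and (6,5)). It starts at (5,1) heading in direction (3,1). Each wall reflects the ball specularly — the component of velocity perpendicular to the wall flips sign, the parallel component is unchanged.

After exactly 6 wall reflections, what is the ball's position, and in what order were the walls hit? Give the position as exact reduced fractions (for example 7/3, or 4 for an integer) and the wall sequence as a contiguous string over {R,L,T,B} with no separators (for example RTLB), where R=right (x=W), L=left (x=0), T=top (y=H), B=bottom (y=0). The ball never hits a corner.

1. t=1/3 → R at (6,4/3); v=(-3,1)
2. t=2 → L at (0,10/3); v=(3,1)
3. t=5/3 → T at (5,5); v=(3,-1)
4. t=1/3 → R at (6,14/3); v=(-3,-1)
5. t=2 → L at (0,8/3); v=(3,-1)
6. t=2 → R at (6,2/3); v=(-3,-1)

Final position: (6,2/3)
Wall sequence: RLTRLR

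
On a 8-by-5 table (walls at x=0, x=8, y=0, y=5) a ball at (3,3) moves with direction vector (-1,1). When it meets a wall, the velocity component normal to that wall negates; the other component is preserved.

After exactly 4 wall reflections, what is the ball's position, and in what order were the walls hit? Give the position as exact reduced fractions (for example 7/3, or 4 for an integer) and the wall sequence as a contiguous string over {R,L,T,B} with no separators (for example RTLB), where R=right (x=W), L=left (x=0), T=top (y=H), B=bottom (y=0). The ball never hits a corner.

Final position: (8,4)
Wall sequence: TLBR

1. t=2 → T at (1,5); v=(-1,-1)
2. t=1 → L at (0,4); v=(1,-1)
3. t=4 → B at (4,0); v=(1,1)
4. t=4 → R at (8,4); v=(-1,1)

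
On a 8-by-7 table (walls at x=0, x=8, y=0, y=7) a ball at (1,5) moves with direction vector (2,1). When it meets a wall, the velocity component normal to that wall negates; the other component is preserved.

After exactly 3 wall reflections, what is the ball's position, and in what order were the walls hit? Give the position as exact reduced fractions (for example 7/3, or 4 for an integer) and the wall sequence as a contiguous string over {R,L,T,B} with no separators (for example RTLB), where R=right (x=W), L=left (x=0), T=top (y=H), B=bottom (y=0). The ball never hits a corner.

1. t=2 → T at (5,7); v=(2,-1)
2. t=3/2 → R at (8,11/2); v=(-2,-1)
3. t=4 → L at (0,3/2); v=(2,-1)

Final position: (0,3/2)
Wall sequence: TRL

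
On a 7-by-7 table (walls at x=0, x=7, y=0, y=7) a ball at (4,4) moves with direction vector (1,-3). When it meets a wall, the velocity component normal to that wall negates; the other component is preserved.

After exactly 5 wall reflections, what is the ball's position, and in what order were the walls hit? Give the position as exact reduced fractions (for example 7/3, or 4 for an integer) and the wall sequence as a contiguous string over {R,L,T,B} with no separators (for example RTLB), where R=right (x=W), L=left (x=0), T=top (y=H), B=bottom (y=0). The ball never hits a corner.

1. t=4/3 → B at (16/3,0); v=(1,3)
2. t=5/3 → R at (7,5); v=(-1,3)
3. t=2/3 → T at (19/3,7); v=(-1,-3)
4. t=7/3 → B at (4,0); v=(-1,3)
5. t=7/3 → T at (5/3,7); v=(-1,-3)

Final position: (5/3,7)
Wall sequence: BRTBT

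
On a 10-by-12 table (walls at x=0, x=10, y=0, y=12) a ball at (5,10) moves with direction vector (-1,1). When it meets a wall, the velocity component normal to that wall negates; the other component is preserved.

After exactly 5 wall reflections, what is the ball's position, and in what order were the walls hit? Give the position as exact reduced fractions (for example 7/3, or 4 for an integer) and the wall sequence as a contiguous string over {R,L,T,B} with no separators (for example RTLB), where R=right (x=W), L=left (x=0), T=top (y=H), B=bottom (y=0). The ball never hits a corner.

Final position: (0,11)
Wall sequence: TLBRL

1. t=2 → T at (3,12); v=(-1,-1)
2. t=3 → L at (0,9); v=(1,-1)
3. t=9 → B at (9,0); v=(1,1)
4. t=1 → R at (10,1); v=(-1,1)
5. t=10 → L at (0,11); v=(1,1)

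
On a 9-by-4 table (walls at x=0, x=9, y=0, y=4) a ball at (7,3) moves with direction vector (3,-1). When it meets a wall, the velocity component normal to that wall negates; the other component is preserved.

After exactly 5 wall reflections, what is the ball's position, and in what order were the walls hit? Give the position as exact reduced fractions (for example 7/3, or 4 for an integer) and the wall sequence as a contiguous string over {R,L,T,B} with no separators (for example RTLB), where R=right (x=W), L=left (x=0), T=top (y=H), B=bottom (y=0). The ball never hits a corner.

Final position: (8,4)
Wall sequence: RBLRT

1. t=2/3 → R at (9,7/3); v=(-3,-1)
2. t=7/3 → B at (2,0); v=(-3,1)
3. t=2/3 → L at (0,2/3); v=(3,1)
4. t=3 → R at (9,11/3); v=(-3,1)
5. t=1/3 → T at (8,4); v=(-3,-1)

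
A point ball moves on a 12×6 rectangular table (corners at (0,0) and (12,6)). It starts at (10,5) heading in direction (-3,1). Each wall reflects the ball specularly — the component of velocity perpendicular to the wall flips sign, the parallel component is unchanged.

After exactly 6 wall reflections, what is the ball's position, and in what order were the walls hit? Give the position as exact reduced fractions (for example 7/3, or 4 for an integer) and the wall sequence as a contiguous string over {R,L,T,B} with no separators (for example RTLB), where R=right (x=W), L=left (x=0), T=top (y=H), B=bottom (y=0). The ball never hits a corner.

1. t=1 → T at (7,6); v=(-3,-1)
2. t=7/3 → L at (0,11/3); v=(3,-1)
3. t=11/3 → B at (11,0); v=(3,1)
4. t=1/3 → R at (12,1/3); v=(-3,1)
5. t=4 → L at (0,13/3); v=(3,1)
6. t=5/3 → T at (5,6); v=(3,-1)

Final position: (5,6)
Wall sequence: TLBRLT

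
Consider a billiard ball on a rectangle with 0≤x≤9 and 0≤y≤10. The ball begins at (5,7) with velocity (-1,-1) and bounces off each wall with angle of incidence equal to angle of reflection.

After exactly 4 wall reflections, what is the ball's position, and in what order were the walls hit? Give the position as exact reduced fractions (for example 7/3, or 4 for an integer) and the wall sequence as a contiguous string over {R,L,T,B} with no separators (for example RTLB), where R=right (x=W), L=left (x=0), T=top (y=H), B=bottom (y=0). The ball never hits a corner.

1. t=5 → L at (0,2); v=(1,-1)
2. t=2 → B at (2,0); v=(1,1)
3. t=7 → R at (9,7); v=(-1,1)
4. t=3 → T at (6,10); v=(-1,-1)

Final position: (6,10)
Wall sequence: LBRT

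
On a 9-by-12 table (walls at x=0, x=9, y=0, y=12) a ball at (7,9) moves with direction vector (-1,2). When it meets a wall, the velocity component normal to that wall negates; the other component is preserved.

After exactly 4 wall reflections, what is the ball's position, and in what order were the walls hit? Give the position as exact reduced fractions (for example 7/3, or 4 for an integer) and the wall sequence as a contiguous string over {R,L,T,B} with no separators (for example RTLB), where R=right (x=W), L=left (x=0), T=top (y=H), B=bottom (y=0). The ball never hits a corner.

1. t=3/2 → T at (11/2,12); v=(-1,-2)
2. t=11/2 → L at (0,1); v=(1,-2)
3. t=1/2 → B at (1/2,0); v=(1,2)
4. t=6 → T at (13/2,12); v=(1,-2)

Final position: (13/2,12)
Wall sequence: TLBT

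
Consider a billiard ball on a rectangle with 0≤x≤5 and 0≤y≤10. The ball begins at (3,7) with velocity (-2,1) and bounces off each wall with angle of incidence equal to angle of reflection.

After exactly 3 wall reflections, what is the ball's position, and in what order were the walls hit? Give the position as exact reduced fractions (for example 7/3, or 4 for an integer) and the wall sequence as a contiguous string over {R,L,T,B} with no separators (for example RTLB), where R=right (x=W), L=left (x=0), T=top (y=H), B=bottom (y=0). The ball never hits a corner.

1. t=3/2 → L at (0,17/2); v=(2,1)
2. t=3/2 → T at (3,10); v=(2,-1)
3. t=1 → R at (5,9); v=(-2,-1)

Final position: (5,9)
Wall sequence: LTR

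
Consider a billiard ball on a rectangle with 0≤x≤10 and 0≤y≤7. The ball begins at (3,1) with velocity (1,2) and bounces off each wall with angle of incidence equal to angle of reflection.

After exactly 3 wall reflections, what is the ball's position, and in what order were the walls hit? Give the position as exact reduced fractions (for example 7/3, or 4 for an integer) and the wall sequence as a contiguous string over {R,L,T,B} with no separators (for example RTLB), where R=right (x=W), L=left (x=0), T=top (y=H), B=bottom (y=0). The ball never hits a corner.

1. t=3 → T at (6,7); v=(1,-2)
2. t=7/2 → B at (19/2,0); v=(1,2)
3. t=1/2 → R at (10,1); v=(-1,2)

Final position: (10,1)
Wall sequence: TBR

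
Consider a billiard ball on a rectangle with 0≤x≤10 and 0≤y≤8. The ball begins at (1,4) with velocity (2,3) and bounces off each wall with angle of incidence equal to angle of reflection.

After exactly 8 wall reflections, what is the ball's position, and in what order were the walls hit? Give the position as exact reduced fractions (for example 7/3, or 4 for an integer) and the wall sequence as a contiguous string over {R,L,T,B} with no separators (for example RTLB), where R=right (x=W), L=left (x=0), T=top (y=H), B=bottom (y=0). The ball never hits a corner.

Final position: (10,1/2)
Wall sequence: TBRTBLTR

1. t=4/3 → T at (11/3,8); v=(2,-3)
2. t=8/3 → B at (9,0); v=(2,3)
3. t=1/2 → R at (10,3/2); v=(-2,3)
4. t=13/6 → T at (17/3,8); v=(-2,-3)
5. t=8/3 → B at (1/3,0); v=(-2,3)
6. t=1/6 → L at (0,1/2); v=(2,3)
7. t=5/2 → T at (5,8); v=(2,-3)
8. t=5/2 → R at (10,1/2); v=(-2,-3)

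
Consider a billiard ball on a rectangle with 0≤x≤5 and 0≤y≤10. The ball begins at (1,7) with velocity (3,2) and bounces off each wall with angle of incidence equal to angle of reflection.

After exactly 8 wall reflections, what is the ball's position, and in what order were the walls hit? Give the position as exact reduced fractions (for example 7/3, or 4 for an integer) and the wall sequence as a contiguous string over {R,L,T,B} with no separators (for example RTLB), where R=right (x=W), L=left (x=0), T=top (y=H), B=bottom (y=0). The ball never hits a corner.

1. t=4/3 → R at (5,29/3); v=(-3,2)
2. t=1/6 → T at (9/2,10); v=(-3,-2)
3. t=3/2 → L at (0,7); v=(3,-2)
4. t=5/3 → R at (5,11/3); v=(-3,-2)
5. t=5/3 → L at (0,1/3); v=(3,-2)
6. t=1/6 → B at (1/2,0); v=(3,2)
7. t=3/2 → R at (5,3); v=(-3,2)
8. t=5/3 → L at (0,19/3); v=(3,2)

Final position: (0,19/3)
Wall sequence: RTLRLBRL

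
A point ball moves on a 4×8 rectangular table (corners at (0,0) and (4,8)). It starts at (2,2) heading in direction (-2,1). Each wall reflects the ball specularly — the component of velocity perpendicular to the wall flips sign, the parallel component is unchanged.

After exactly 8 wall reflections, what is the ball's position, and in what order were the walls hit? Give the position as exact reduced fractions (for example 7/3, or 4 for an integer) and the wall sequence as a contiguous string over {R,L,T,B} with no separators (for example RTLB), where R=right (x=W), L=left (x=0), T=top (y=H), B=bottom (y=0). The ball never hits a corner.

Final position: (0,1)
Wall sequence: LRLTRLRL

1. t=1 → L at (0,3); v=(2,1)
2. t=2 → R at (4,5); v=(-2,1)
3. t=2 → L at (0,7); v=(2,1)
4. t=1 → T at (2,8); v=(2,-1)
5. t=1 → R at (4,7); v=(-2,-1)
6. t=2 → L at (0,5); v=(2,-1)
7. t=2 → R at (4,3); v=(-2,-1)
8. t=2 → L at (0,1); v=(2,-1)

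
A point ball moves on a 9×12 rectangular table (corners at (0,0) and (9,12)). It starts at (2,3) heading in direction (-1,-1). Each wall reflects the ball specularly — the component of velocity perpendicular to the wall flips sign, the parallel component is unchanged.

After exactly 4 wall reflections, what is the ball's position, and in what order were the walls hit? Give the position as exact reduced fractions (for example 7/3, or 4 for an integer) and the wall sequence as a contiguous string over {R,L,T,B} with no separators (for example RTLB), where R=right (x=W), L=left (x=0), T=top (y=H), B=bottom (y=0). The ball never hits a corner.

Final position: (5,12)
Wall sequence: LBRT

1. t=2 → L at (0,1); v=(1,-1)
2. t=1 → B at (1,0); v=(1,1)
3. t=8 → R at (9,8); v=(-1,1)
4. t=4 → T at (5,12); v=(-1,-1)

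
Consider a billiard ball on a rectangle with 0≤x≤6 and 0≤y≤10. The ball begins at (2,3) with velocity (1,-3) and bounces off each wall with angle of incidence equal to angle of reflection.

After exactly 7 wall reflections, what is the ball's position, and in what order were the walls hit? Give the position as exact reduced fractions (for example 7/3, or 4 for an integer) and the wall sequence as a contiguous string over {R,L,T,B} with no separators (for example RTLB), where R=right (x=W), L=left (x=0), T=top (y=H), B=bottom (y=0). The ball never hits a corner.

Final position: (13/3,0)
Wall sequence: BRTBLTB

1. t=1 → B at (3,0); v=(1,3)
2. t=3 → R at (6,9); v=(-1,3)
3. t=1/3 → T at (17/3,10); v=(-1,-3)
4. t=10/3 → B at (7/3,0); v=(-1,3)
5. t=7/3 → L at (0,7); v=(1,3)
6. t=1 → T at (1,10); v=(1,-3)
7. t=10/3 → B at (13/3,0); v=(1,3)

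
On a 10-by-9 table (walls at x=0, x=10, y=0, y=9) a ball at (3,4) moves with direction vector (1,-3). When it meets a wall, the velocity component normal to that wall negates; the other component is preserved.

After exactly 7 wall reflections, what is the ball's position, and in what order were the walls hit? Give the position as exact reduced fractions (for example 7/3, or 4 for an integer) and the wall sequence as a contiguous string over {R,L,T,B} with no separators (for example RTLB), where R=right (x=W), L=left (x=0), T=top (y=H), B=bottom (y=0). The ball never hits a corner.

Final position: (2/3,9)
Wall sequence: BTRBTBT

1. t=4/3 → B at (13/3,0); v=(1,3)
2. t=3 → T at (22/3,9); v=(1,-3)
3. t=8/3 → R at (10,1); v=(-1,-3)
4. t=1/3 → B at (29/3,0); v=(-1,3)
5. t=3 → T at (20/3,9); v=(-1,-3)
6. t=3 → B at (11/3,0); v=(-1,3)
7. t=3 → T at (2/3,9); v=(-1,-3)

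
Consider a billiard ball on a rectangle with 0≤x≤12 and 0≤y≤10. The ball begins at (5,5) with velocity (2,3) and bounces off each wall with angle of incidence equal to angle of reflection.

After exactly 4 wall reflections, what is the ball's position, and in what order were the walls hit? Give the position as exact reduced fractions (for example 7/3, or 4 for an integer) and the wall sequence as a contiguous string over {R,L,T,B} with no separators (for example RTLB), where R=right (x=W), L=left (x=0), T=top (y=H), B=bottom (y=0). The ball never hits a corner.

Final position: (7/3,10)
Wall sequence: TRBT

1. t=5/3 → T at (25/3,10); v=(2,-3)
2. t=11/6 → R at (12,9/2); v=(-2,-3)
3. t=3/2 → B at (9,0); v=(-2,3)
4. t=10/3 → T at (7/3,10); v=(-2,-3)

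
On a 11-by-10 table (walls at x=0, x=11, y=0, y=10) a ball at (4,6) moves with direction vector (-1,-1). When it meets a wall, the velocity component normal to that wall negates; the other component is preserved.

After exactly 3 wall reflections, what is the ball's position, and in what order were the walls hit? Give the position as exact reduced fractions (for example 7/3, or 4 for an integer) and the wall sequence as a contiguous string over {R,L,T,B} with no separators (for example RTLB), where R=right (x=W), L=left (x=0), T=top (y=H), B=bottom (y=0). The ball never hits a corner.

Final position: (11,9)
Wall sequence: LBR

1. t=4 → L at (0,2); v=(1,-1)
2. t=2 → B at (2,0); v=(1,1)
3. t=9 → R at (11,9); v=(-1,1)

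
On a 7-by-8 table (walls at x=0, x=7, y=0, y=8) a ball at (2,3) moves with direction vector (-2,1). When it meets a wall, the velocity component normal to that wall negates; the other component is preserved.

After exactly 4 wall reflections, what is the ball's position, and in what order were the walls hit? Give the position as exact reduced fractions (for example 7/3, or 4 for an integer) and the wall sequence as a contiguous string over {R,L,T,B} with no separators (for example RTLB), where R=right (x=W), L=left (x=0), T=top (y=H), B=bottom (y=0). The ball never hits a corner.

Final position: (0,5)
Wall sequence: LRTL

1. t=1 → L at (0,4); v=(2,1)
2. t=7/2 → R at (7,15/2); v=(-2,1)
3. t=1/2 → T at (6,8); v=(-2,-1)
4. t=3 → L at (0,5); v=(2,-1)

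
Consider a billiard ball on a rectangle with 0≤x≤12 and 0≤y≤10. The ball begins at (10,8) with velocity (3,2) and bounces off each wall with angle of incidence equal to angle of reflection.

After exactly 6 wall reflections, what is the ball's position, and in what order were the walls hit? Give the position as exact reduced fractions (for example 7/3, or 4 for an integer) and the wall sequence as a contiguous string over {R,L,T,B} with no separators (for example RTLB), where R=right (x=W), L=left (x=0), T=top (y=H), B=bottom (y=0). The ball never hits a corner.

Final position: (5,10)
Wall sequence: RTLBRT

1. t=2/3 → R at (12,28/3); v=(-3,2)
2. t=1/3 → T at (11,10); v=(-3,-2)
3. t=11/3 → L at (0,8/3); v=(3,-2)
4. t=4/3 → B at (4,0); v=(3,2)
5. t=8/3 → R at (12,16/3); v=(-3,2)
6. t=7/3 → T at (5,10); v=(-3,-2)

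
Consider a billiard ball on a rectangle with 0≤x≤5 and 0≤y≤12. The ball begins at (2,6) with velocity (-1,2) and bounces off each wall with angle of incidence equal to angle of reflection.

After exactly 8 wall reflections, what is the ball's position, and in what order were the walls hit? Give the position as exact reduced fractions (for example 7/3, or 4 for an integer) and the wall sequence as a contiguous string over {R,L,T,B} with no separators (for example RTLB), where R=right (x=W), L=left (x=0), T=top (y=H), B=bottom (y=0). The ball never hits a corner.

Final position: (1,0)
Wall sequence: LTRBLTRB

1. t=2 → L at (0,10); v=(1,2)
2. t=1 → T at (1,12); v=(1,-2)
3. t=4 → R at (5,4); v=(-1,-2)
4. t=2 → B at (3,0); v=(-1,2)
5. t=3 → L at (0,6); v=(1,2)
6. t=3 → T at (3,12); v=(1,-2)
7. t=2 → R at (5,8); v=(-1,-2)
8. t=4 → B at (1,0); v=(-1,2)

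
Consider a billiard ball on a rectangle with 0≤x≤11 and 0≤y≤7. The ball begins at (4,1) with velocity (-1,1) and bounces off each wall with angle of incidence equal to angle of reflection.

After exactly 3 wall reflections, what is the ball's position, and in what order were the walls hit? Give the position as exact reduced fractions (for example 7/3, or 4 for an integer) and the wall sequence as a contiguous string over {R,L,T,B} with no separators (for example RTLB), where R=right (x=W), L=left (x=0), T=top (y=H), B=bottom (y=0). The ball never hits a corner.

Final position: (9,0)
Wall sequence: LTB

1. t=4 → L at (0,5); v=(1,1)
2. t=2 → T at (2,7); v=(1,-1)
3. t=7 → B at (9,0); v=(1,1)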